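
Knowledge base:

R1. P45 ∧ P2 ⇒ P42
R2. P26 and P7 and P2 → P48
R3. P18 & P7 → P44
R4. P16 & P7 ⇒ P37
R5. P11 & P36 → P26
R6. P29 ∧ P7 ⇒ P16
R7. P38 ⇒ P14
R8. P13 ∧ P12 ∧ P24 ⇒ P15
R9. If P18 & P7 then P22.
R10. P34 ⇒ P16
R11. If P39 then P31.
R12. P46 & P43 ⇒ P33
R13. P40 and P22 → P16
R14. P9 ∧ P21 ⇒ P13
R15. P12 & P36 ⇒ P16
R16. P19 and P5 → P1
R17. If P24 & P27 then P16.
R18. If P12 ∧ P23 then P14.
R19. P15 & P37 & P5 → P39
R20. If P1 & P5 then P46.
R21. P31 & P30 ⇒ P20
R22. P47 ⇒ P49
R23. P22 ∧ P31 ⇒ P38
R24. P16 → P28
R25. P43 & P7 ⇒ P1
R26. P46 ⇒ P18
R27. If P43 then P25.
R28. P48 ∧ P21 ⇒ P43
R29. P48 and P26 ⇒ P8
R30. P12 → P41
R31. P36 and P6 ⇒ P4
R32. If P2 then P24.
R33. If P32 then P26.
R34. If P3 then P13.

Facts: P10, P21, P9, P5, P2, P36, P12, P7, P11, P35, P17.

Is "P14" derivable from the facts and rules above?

P26  (by R5: P11, P36)
P13  (by R14: P9, P21)
P16  (by R15: P12, P36)
P24  (by R32: P2)
P48  (by R2: P26, P7, P2)
P37  (by R4: P16, P7)
P15  (by R8: P13, P12, P24)
P39  (by R19: P15, P37, P5)
P43  (by R28: P48, P21)
P31  (by R11: P39)
P1  (by R25: P43, P7)
P46  (by R20: P1, P5)
P18  (by R26: P46)
P22  (by R9: P18, P7)
P38  (by R23: P22, P31)
P14  (by R7: P38)

Yes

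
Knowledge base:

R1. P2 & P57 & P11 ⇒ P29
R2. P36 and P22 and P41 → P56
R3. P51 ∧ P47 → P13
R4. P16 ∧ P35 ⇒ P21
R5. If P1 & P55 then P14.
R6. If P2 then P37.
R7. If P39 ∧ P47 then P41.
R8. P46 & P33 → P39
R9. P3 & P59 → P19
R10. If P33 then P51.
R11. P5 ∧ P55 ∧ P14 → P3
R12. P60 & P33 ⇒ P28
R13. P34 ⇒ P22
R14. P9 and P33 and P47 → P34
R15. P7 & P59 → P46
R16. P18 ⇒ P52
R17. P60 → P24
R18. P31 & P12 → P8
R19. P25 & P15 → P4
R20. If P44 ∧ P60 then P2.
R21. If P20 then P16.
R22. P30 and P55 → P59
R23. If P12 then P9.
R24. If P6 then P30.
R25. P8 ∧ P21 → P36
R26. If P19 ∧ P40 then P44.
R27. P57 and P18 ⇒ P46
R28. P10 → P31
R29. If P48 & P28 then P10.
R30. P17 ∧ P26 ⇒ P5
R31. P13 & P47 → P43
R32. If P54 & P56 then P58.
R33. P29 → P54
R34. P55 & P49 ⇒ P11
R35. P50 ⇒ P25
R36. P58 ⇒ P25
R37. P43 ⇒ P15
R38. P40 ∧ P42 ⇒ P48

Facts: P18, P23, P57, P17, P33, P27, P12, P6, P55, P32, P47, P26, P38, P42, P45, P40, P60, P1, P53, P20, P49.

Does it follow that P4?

Forward chaining from the given facts derives: P14, P51, P28, P52, P24, P16, P9, P30, P46, P5, P11, P48, P13, P39, P3, P34, P59, P10, P43, P15, P41, P19, P22, P44, P31, P8, P2, P29, P37, P54.
The only rule concluding P4 is R19, which needs P25; that is never established.

No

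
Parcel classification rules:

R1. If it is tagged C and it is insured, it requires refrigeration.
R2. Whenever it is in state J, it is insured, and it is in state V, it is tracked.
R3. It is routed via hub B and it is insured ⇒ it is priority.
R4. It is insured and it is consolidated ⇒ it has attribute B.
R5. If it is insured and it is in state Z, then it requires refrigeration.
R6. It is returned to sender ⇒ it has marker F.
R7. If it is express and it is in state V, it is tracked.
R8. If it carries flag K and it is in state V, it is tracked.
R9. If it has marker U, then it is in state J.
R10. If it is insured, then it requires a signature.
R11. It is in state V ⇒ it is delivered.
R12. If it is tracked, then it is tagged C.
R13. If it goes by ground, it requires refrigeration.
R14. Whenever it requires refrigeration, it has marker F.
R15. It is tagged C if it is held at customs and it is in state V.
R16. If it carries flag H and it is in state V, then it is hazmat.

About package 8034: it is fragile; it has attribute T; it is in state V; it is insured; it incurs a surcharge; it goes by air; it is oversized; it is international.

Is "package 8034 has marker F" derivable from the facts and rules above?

Forward chaining from the given facts derives: requires a signature, is delivered.
Rules concluding "it has marker F": R6 needs "it is returned to sender"; R14 needs "it requires refrigeration" — none of these are established.

No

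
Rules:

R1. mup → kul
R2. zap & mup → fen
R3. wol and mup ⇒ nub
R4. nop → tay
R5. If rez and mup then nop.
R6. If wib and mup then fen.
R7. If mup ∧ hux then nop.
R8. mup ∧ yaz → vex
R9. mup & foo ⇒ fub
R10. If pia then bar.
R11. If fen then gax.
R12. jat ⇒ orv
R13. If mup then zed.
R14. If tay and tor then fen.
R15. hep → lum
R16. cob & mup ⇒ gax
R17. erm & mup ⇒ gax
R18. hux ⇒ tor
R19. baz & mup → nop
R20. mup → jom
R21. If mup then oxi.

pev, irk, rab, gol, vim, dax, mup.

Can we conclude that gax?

No

Forward chaining from the given facts derives: kul, zed, jom, oxi.
Rules concluding gax: R11 needs fen; R16 needs cob; R17 needs erm — none of these are established.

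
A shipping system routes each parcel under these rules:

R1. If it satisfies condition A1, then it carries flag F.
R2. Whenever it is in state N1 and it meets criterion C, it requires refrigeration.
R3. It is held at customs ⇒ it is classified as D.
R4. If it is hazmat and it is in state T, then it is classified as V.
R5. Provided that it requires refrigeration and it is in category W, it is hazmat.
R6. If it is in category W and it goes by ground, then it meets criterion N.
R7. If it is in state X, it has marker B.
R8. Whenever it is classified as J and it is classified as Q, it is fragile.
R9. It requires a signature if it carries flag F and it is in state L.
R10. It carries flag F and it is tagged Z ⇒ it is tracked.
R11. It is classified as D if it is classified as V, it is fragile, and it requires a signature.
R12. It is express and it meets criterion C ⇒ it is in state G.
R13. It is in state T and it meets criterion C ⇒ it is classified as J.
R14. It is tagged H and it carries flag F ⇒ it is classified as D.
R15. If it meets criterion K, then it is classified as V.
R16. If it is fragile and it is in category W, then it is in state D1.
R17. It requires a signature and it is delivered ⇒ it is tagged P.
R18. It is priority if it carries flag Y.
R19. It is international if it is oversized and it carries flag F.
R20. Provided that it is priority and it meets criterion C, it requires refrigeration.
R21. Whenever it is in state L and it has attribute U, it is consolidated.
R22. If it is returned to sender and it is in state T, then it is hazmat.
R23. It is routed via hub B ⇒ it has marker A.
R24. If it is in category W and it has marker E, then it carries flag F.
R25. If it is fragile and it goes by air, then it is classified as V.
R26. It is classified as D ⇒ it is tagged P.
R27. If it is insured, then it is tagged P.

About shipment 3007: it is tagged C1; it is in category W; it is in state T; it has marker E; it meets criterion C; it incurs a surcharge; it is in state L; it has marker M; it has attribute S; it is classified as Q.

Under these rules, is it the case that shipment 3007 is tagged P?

Forward chaining from the given facts derives: is classified as J, carries flag F, is fragile, requires a signature, is in state D1.
Rules concluding "it is tagged P": R17 needs "it is delivered"; R26 needs "it is classified as D"; R27 needs "it is insured" — none of these are established.

No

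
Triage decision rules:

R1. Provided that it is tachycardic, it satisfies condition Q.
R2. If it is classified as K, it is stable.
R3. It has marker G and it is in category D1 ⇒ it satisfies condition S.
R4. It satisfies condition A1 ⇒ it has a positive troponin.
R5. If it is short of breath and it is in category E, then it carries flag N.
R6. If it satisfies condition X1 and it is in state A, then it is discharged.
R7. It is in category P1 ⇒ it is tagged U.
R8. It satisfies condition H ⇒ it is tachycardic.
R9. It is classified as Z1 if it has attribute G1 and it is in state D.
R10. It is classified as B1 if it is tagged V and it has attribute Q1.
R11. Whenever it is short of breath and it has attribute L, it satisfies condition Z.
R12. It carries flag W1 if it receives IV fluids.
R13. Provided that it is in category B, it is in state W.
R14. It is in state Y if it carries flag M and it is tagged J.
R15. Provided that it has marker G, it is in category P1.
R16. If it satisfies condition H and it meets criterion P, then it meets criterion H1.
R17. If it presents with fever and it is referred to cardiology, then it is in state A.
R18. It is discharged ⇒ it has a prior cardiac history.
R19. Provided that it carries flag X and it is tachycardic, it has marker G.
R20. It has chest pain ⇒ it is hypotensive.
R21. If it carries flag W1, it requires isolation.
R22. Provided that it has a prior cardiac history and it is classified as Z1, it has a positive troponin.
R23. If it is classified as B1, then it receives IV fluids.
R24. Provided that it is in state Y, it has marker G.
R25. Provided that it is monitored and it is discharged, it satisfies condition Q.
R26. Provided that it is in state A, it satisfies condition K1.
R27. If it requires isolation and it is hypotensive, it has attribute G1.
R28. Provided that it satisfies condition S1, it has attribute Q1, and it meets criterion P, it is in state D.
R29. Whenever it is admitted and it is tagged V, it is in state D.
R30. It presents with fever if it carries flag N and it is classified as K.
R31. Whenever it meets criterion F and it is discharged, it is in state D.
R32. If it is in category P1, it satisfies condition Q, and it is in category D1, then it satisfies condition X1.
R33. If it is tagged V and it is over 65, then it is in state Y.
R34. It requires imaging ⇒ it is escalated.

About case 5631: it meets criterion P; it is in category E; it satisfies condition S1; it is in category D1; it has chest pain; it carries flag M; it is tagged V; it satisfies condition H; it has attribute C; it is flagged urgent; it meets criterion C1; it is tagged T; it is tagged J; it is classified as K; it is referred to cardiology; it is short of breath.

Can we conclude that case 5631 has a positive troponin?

No

Forward chaining from the given facts derives: is stable, carries flag N, is tachycardic, is in state Y, meets criterion H1, is hypotensive, has marker G, presents with fever, satisfies condition Q, satisfies condition S, is in category P1, is in state A, satisfies condition K1, satisfies condition X1, is discharged, is tagged U, has a prior cardiac history.
Rules concluding "it has a positive troponin": R4 needs "it satisfies condition A1"; R22 needs "it is classified as Z1" — none of these are established.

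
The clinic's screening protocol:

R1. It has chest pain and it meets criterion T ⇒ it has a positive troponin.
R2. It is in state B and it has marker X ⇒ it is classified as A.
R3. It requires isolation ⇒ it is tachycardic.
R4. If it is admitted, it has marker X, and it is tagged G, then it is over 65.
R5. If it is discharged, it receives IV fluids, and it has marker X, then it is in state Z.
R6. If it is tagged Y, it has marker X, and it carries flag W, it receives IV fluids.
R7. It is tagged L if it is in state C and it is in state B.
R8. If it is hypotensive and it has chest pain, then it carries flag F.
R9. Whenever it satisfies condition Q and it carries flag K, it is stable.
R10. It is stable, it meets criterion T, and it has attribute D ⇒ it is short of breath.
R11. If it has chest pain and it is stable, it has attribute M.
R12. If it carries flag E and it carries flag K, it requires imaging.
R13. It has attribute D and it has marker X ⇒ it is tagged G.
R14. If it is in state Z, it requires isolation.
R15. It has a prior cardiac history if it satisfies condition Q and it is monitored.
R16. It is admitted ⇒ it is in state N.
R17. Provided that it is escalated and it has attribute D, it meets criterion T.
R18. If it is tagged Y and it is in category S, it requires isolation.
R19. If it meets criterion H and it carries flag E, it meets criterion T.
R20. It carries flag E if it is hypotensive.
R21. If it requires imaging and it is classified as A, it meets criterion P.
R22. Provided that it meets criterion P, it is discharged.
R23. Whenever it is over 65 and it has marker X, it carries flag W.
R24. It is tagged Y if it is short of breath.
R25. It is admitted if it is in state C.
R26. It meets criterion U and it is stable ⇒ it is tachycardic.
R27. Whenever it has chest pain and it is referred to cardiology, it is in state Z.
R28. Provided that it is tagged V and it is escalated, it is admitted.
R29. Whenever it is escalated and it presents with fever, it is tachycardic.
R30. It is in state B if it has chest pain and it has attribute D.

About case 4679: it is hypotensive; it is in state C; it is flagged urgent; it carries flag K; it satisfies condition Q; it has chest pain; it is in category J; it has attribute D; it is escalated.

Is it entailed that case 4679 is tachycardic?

Forward chaining from the given facts derives: carries flag F, is stable, has attribute M, meets criterion T, carries flag E, is admitted, is in state B, has a positive troponin, is tagged L, is short of breath, requires imaging, is in state N, is tagged Y.
Rules concluding "it is tachycardic": R3 needs "it requires isolation"; R26 needs "it meets criterion U"; R29 needs "it presents with fever" — none of these are established.

No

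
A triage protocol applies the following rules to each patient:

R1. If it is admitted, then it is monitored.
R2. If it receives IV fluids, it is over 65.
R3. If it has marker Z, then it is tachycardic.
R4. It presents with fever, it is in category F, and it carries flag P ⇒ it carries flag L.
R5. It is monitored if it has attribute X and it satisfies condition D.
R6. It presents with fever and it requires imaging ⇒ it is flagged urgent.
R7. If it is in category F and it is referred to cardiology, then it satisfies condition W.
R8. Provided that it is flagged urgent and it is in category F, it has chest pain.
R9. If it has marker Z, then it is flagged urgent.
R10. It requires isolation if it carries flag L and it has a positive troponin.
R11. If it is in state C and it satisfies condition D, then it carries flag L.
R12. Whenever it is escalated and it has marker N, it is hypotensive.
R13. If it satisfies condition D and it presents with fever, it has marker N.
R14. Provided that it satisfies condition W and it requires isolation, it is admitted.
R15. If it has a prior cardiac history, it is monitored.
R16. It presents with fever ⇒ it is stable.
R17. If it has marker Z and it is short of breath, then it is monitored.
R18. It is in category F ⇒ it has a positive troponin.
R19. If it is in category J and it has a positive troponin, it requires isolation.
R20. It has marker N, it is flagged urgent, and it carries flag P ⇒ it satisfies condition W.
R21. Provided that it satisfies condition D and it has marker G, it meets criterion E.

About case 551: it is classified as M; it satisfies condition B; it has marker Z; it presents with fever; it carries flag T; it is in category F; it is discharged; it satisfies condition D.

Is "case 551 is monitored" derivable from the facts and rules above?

Forward chaining from the given facts derives: is tachycardic, is flagged urgent, has marker N, is stable, has a positive troponin, has chest pain.
Rules concluding "it is monitored": R1 needs "it is admitted"; R5 needs "it has attribute X"; R15 needs "it has a prior cardiac history"; R17 needs "it is short of breath" — none of these are established.

No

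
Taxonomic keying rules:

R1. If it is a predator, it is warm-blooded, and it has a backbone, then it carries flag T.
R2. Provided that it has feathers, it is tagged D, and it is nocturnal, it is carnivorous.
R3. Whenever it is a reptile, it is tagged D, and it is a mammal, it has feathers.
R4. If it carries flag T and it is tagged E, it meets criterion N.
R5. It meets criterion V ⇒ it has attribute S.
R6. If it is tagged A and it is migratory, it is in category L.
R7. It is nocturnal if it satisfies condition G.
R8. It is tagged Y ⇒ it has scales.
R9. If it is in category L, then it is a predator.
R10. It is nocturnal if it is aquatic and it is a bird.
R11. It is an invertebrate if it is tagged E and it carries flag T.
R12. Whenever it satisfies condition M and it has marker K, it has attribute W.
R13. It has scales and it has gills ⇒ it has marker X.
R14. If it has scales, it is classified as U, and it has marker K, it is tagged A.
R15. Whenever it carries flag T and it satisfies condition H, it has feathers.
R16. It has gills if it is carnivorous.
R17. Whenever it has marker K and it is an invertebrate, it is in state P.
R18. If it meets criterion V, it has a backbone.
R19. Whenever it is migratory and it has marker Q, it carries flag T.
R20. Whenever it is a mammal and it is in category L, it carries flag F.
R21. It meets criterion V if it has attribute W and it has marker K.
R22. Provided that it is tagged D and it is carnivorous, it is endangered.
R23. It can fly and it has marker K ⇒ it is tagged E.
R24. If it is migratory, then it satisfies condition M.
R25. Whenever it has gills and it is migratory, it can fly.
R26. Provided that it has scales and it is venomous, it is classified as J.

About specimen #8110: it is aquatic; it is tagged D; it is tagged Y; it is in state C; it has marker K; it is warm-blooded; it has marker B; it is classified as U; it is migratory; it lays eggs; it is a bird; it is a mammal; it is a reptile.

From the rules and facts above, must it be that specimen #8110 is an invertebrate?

Yes

By R3 (it is a reptile, it is tagged D, it is a mammal): it has feathers.
By R8 (it is tagged Y): it has scales.
By R10 (it is aquatic, it is a bird): it is nocturnal.
By R14 (it has scales, it is classified as U, it has marker K): it is tagged A.
By R24 (it is migratory): it satisfies condition M.
By R2 (it has feathers, it is tagged D, it is nocturnal): it is carnivorous.
By R6 (it is tagged A, it is migratory): it is in category L.
By R9 (it is in category L): it is a predator.
By R12 (it satisfies condition M, it has marker K): it has attribute W.
By R16 (it is carnivorous): it has gills.
By R21 (it has attribute W, it has marker K): it meets criterion V.
By R25 (it has gills, it is migratory): it can fly.
By R18 (it meets criterion V): it has a backbone.
By R23 (it can fly, it has marker K): it is tagged E.
By R1 (it is a predator, it is warm-blooded, it has a backbone): it carries flag T.
By R11 (it is tagged E, it carries flag T): it is an invertebrate.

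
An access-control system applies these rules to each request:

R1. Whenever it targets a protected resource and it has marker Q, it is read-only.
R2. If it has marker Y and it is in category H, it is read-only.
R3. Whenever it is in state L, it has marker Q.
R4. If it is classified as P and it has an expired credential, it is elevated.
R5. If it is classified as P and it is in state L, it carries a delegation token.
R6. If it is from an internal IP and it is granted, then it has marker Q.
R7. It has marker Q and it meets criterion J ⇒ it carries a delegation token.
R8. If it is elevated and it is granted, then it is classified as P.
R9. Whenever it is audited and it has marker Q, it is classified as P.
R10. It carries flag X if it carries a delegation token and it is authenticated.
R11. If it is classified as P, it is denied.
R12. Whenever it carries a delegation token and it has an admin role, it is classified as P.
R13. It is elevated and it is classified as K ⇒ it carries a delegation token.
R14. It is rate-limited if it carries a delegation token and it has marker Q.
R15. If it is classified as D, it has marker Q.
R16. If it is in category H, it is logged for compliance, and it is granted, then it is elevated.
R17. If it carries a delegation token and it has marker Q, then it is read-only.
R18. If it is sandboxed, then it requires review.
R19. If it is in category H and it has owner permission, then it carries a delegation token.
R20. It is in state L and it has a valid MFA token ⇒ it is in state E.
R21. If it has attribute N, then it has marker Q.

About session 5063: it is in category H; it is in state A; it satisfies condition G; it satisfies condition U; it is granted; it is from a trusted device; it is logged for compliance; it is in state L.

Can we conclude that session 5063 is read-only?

By R3 (it is in state L): it has marker Q.
By R16 (it is in category H, it is logged for compliance, it is granted): it is elevated.
By R8 (it is elevated, it is granted): it is classified as P.
By R5 (it is classified as P, it is in state L): it carries a delegation token.
By R17 (it carries a delegation token, it has marker Q): it is read-only.

Yes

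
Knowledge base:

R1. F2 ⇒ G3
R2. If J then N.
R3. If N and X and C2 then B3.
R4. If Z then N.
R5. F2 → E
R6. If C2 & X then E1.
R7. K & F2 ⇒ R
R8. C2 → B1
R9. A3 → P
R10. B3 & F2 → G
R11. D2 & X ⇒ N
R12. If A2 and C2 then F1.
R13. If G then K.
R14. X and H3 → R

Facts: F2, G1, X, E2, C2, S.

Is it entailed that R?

Forward chaining from the given facts derives: G3, E, E1, B1.
Rules concluding R: R7 needs K; R14 needs H3 — none of these are established.

No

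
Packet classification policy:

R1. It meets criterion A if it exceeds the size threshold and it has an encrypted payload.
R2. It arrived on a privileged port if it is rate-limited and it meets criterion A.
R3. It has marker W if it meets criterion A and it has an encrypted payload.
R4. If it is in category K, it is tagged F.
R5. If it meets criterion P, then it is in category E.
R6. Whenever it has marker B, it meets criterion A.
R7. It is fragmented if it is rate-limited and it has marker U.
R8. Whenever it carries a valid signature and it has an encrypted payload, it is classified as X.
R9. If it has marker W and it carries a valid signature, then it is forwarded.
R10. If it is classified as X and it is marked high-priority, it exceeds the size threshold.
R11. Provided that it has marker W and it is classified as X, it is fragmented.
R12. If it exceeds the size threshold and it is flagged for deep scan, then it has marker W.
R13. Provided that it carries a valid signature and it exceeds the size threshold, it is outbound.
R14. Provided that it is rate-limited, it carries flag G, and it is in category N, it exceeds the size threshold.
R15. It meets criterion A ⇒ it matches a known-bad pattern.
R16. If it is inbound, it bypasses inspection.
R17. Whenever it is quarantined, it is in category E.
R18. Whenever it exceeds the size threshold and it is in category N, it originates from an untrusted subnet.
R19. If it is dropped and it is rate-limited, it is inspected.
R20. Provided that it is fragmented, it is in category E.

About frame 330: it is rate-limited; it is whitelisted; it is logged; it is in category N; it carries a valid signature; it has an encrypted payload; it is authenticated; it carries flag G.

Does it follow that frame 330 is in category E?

Yes

By R8 (it carries a valid signature, it has an encrypted payload): it is classified as X.
By R14 (it is rate-limited, it carries flag G, it is in category N): it exceeds the size threshold.
By R1 (it exceeds the size threshold, it has an encrypted payload): it meets criterion A.
By R3 (it meets criterion A, it has an encrypted payload): it has marker W.
By R11 (it has marker W, it is classified as X): it is fragmented.
By R20 (it is fragmented): it is in category E.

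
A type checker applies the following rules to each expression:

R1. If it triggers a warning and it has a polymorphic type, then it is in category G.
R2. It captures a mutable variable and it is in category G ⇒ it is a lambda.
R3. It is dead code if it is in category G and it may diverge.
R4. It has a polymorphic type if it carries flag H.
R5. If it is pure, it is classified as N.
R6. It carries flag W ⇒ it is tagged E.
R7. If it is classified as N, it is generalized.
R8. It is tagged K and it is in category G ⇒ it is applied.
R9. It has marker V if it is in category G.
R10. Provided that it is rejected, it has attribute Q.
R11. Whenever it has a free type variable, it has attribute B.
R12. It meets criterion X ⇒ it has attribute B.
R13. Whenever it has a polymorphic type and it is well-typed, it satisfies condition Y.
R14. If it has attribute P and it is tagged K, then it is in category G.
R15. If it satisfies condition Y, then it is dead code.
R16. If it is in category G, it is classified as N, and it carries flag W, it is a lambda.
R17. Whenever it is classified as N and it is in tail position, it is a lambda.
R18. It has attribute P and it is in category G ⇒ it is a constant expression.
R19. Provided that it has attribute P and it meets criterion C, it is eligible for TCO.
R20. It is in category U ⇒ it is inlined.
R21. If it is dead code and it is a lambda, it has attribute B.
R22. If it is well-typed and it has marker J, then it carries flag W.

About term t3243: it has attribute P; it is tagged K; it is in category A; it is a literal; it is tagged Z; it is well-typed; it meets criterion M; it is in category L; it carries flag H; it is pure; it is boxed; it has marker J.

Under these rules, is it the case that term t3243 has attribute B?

By R4 (it carries flag H): it has a polymorphic type.
By R5 (it is pure): it is classified as N.
By R13 (it has a polymorphic type, it is well-typed): it satisfies condition Y.
By R14 (it has attribute P, it is tagged K): it is in category G.
By R15 (it satisfies condition Y): it is dead code.
By R22 (it is well-typed, it has marker J): it carries flag W.
By R16 (it is in category G, it is classified as N, it carries flag W): it is a lambda.
By R21 (it is dead code, it is a lambda): it has attribute B.

Yes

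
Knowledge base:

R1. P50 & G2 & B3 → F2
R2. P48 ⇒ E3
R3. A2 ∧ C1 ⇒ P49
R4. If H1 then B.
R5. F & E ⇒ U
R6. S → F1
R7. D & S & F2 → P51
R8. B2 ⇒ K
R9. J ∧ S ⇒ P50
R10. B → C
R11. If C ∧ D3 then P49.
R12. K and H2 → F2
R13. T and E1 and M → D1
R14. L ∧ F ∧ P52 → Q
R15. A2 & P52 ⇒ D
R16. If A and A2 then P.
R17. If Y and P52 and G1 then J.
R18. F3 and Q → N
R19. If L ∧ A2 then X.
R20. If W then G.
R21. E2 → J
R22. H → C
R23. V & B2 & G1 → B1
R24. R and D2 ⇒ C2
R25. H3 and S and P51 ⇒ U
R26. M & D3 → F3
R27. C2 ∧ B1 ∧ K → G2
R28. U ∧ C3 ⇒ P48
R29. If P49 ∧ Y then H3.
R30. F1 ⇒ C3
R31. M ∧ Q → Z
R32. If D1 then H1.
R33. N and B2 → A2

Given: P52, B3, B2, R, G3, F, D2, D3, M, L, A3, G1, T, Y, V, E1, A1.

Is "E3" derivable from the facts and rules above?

No

Forward chaining from the given facts derives: K, D1, Q, J, B1, C2, F3, G2, Z, H1, B, C, P49, N, H3, A2, D, X.
The only rule concluding E3 is R2, which needs P48; that is never established.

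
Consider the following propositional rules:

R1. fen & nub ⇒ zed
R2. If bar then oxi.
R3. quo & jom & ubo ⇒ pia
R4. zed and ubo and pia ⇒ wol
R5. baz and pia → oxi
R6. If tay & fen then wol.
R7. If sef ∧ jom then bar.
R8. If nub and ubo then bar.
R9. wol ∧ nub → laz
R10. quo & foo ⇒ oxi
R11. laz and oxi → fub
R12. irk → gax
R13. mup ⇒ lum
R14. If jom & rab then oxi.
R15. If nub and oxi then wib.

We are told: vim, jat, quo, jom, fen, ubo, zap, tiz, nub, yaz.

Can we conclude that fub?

Yes

zed  (by R1: fen, nub)
pia  (by R3: quo, jom, ubo)
wol  (by R4: zed, ubo, pia)
bar  (by R8: nub, ubo)
laz  (by R9: wol, nub)
oxi  (by R2: bar)
fub  (by R11: laz, oxi)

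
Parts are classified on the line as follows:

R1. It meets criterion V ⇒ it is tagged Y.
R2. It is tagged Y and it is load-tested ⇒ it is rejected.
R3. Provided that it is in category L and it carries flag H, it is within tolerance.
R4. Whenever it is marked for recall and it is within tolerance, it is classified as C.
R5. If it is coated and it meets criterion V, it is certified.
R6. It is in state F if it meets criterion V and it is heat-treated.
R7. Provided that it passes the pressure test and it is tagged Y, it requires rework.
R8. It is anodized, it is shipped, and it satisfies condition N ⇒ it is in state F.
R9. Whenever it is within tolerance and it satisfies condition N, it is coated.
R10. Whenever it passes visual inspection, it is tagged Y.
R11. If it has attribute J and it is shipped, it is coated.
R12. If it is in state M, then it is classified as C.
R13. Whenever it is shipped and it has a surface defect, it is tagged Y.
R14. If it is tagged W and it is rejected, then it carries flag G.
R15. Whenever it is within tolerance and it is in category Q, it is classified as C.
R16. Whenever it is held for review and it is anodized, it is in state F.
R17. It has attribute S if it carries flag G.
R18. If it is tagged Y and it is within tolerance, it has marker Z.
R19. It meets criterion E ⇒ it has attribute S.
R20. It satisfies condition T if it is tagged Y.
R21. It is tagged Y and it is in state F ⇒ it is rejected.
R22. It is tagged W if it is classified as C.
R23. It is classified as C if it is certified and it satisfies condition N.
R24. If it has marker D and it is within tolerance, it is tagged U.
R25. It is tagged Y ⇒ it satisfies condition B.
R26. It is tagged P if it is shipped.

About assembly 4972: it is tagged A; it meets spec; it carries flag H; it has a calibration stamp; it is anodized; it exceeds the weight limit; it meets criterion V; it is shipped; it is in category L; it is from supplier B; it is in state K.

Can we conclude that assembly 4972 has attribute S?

No

Forward chaining from the given facts derives: is tagged Y, is within tolerance, has marker Z, satisfies condition T, satisfies condition B, is tagged P.
Rules concluding "it has attribute S": R17 needs "it carries flag G"; R19 needs "it meets criterion E" — none of these are established.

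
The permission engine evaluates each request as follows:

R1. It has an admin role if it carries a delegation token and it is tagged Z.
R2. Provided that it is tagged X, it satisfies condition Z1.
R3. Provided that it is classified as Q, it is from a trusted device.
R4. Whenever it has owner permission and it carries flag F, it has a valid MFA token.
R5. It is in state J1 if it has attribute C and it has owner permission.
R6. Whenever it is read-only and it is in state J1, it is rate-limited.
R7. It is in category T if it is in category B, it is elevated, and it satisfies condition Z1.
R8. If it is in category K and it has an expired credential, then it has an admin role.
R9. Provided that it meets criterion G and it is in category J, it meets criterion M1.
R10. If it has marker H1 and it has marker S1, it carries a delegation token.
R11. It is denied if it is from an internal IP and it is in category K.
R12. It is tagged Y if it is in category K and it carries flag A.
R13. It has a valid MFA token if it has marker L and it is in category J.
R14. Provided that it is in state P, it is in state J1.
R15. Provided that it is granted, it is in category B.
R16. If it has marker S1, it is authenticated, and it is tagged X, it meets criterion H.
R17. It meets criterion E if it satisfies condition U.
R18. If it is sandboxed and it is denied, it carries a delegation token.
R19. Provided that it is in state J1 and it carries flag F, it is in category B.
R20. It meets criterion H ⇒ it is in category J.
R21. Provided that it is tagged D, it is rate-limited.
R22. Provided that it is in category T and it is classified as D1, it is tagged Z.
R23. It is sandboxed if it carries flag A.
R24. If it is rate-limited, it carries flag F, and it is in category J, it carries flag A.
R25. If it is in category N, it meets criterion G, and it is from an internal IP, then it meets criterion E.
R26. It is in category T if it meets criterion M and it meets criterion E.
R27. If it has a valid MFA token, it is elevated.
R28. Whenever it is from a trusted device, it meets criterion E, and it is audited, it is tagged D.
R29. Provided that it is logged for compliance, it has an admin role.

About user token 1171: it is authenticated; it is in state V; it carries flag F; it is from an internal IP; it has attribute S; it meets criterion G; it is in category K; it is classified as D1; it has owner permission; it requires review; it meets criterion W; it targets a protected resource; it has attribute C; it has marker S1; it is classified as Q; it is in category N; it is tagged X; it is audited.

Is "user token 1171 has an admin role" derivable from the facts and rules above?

By R2 (it is tagged X): it satisfies condition Z1.
By R3 (it is classified as Q): it is from a trusted device.
By R4 (it has owner permission, it carries flag F): it has a valid MFA token.
By R5 (it has attribute C, it has owner permission): it is in state J1.
By R11 (it is from an internal IP, it is in category K): it is denied.
By R16 (it has marker S1, it is authenticated, it is tagged X): it meets criterion H.
By R19 (it is in state J1, it carries flag F): it is in category B.
By R20 (it meets criterion H): it is in category J.
By R25 (it is in category N, it meets criterion G, it is from an internal IP): it meets criterion E.
By R27 (it has a valid MFA token): it is elevated.
By R28 (it is from a trusted device, it meets criterion E, it is audited): it is tagged D.
By R7 (it is in category B, it is elevated, it satisfies condition Z1): it is in category T.
By R21 (it is tagged D): it is rate-limited.
By R22 (it is in category T, it is classified as D1): it is tagged Z.
By R24 (it is rate-limited, it carries flag F, it is in category J): it carries flag A.
By R23 (it carries flag A): it is sandboxed.
By R18 (it is sandboxed, it is denied): it carries a delegation token.
By R1 (it carries a delegation token, it is tagged Z): it has an admin role.

Yes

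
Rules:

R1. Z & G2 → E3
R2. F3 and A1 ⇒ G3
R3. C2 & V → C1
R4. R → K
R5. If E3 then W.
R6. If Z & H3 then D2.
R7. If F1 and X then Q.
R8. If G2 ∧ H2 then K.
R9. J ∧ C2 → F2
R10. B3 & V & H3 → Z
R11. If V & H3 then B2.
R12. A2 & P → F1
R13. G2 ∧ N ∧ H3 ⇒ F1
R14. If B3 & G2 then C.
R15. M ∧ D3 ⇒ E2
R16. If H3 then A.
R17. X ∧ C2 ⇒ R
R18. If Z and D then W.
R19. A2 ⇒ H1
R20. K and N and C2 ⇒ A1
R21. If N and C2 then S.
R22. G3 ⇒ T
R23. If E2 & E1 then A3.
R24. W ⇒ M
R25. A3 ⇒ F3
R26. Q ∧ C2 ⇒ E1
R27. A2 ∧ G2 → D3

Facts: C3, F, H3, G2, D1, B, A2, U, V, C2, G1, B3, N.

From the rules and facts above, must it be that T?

Forward chaining from the given facts derives: C1, Z, B2, F1, C, A, H1, S, D3, E3, W, D2, M, E2.
The only rule concluding T is R22, which needs G3; that is never established.

No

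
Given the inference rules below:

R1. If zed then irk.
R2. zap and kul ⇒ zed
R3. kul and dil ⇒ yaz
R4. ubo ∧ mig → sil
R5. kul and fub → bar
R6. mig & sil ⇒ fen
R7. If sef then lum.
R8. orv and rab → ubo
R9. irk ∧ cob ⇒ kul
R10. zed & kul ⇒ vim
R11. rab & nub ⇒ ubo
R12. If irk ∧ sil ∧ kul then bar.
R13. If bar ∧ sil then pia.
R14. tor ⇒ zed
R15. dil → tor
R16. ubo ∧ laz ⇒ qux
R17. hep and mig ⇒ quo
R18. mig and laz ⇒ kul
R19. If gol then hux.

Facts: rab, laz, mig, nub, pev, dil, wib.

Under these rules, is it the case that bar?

Yes

ubo  (by R11: rab, nub)
tor  (by R15: dil)
kul  (by R18: mig, laz)
sil  (by R4: ubo, mig)
zed  (by R14: tor)
irk  (by R1: zed)
bar  (by R12: irk, sil, kul)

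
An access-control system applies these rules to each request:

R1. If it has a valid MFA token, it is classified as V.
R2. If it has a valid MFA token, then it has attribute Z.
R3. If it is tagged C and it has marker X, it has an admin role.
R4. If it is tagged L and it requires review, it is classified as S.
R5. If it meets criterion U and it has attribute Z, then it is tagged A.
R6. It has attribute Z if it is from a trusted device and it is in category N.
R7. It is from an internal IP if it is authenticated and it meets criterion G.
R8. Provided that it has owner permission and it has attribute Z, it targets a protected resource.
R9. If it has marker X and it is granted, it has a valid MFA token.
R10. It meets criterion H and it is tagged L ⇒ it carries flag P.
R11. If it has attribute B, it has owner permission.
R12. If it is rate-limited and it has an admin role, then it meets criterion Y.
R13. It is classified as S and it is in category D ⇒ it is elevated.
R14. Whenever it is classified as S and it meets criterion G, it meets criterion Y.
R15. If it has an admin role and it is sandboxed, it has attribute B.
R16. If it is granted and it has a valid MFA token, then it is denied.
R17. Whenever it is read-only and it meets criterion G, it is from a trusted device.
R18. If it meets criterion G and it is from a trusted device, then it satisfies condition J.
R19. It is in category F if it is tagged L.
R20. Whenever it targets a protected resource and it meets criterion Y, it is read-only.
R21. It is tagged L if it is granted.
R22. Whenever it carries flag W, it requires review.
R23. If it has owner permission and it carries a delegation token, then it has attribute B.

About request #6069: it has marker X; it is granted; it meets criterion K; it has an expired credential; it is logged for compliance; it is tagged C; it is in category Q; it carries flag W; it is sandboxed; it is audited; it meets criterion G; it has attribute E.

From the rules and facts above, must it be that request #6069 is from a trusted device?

By R3 (it is tagged C, it has marker X): it has an admin role.
By R9 (it has marker X, it is granted): it has a valid MFA token.
By R15 (it has an admin role, it is sandboxed): it has attribute B.
By R21 (it is granted): it is tagged L.
By R22 (it carries flag W): it requires review.
By R2 (it has a valid MFA token): it has attribute Z.
By R4 (it is tagged L, it requires review): it is classified as S.
By R11 (it has attribute B): it has owner permission.
By R14 (it is classified as S, it meets criterion G): it meets criterion Y.
By R8 (it has owner permission, it has attribute Z): it targets a protected resource.
By R20 (it targets a protected resource, it meets criterion Y): it is read-only.
By R17 (it is read-only, it meets criterion G): it is from a trusted device.

Yes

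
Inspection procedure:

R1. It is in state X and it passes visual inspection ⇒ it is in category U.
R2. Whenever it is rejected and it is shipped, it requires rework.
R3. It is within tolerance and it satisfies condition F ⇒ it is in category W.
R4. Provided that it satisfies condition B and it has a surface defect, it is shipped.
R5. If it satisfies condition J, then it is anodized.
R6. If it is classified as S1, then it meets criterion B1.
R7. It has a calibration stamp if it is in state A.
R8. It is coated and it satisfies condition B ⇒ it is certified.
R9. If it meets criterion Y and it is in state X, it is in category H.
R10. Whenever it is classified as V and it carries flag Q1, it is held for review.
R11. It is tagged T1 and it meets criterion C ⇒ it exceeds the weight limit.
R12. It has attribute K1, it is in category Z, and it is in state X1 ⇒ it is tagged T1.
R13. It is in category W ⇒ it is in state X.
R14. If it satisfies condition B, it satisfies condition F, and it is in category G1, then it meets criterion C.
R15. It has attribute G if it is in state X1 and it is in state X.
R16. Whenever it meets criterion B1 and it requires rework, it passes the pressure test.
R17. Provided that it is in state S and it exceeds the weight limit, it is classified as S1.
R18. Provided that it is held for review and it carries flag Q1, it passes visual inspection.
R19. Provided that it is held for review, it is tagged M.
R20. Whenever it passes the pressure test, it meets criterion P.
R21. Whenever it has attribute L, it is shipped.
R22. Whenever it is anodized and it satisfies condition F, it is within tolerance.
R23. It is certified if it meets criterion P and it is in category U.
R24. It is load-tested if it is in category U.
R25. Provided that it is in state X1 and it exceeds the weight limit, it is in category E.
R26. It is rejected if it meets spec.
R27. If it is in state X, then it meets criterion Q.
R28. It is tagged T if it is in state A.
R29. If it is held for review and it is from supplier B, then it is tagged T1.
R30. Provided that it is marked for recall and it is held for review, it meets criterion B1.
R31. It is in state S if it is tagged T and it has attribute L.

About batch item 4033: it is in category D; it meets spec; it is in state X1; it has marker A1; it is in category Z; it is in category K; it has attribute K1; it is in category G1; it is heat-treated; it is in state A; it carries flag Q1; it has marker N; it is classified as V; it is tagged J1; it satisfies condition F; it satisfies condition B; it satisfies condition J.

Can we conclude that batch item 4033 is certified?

Forward chaining from the given facts derives: is anodized, has a calibration stamp, is held for review, is tagged T1, meets criterion C, passes visual inspection, is tagged M, is within tolerance, is rejected, is tagged T, is in category W, exceeds the weight limit, is in state X, has attribute G, is in category E, meets criterion Q, is in category U, is load-tested.
Rules concluding "it is certified": R8 needs "it is coated"; R23 needs "it meets criterion P" — none of these are established.

No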